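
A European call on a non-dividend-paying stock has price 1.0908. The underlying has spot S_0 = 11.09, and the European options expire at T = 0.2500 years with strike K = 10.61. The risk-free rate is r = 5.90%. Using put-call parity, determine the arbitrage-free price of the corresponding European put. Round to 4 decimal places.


Answer: Put price = 0.4555

Derivation:
Put-call parity: C - P = S_0 * exp(-qT) - K * exp(-rT).
S_0 * exp(-qT) = 11.0900 * 1.00000000 = 11.09000000
K * exp(-rT) = 10.6100 * 0.98535825 = 10.45465102
P = C - S*exp(-qT) + K*exp(-rT)
P = 1.0908 - 11.09000000 + 10.45465102 = 0.4555


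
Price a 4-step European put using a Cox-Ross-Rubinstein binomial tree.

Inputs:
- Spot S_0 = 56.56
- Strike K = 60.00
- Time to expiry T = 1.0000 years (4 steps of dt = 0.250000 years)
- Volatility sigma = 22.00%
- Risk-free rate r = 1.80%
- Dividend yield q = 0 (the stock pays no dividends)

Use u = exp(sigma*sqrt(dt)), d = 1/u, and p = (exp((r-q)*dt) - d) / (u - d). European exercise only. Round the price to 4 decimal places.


Answer: Price = V(0,0) = 6.4843

Derivation:
dt = T/N = 0.250000
u = exp(sigma*sqrt(dt)) = 1.116278; d = 1/u = 0.895834
p = (exp((r-q)*dt) - d) / (u - d) = 0.492987
Discount per step: exp(-r*dt) = 0.995510
Stock lattice S(k, i) with i counting down-moves:
  k=0: S(0,0) = 56.5600
  k=1: S(1,0) = 63.1367; S(1,1) = 50.6684
  k=2: S(2,0) = 70.4781; S(2,1) = 56.5600; S(2,2) = 45.3905
  k=3: S(3,0) = 78.6732; S(3,1) = 63.1367; S(3,2) = 50.6684; S(3,3) = 40.6623
  k=4: S(4,0) = 87.8211; S(4,1) = 70.4781; S(4,2) = 56.5600; S(4,3) = 45.3905; S(4,4) = 36.4267
Terminal payoffs V(N, i) = max(K - S_T, 0):
  V(4,0) = 0.000000; V(4,1) = 0.000000; V(4,2) = 3.440000; V(4,3) = 14.609537; V(4,4) = 23.573300
Backward induction: V(k, i) = exp(-r*dt) * [p * V(k+1, i) + (1-p) * V(k+1, i+1)].
  V(3,0) = exp(-r*dt) * [p*0.000000 + (1-p)*0.000000] = 0.000000
  V(3,1) = exp(-r*dt) * [p*0.000000 + (1-p)*3.440000] = 1.736294
  V(3,2) = exp(-r*dt) * [p*3.440000 + (1-p)*14.609537] = 9.062228
  V(3,3) = exp(-r*dt) * [p*14.609537 + (1-p)*23.573300] = 19.068280
  V(2,0) = exp(-r*dt) * [p*0.000000 + (1-p)*1.736294] = 0.876371
  V(2,1) = exp(-r*dt) * [p*1.736294 + (1-p)*9.062228] = 5.426164
  V(2,2) = exp(-r*dt) * [p*9.062228 + (1-p)*19.068280] = 14.071960
  V(1,0) = exp(-r*dt) * [p*0.876371 + (1-p)*5.426164] = 3.168883
  V(1,1) = exp(-r*dt) * [p*5.426164 + (1-p)*14.071960] = 9.765650
  V(0,0) = exp(-r*dt) * [p*3.168883 + (1-p)*9.765650] = 6.484284


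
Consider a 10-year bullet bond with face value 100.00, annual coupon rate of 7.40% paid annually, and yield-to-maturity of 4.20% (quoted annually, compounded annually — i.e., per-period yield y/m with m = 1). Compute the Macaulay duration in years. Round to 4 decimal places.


Answer: Macaulay duration = 7.7125 years

Derivation:
Coupon per period c = face * coupon_rate / m = 7.400000
Periods per year m = 1; per-period yield y/m = 0.042000
Number of cashflows N = 10
Cashflows (t years, CF_t, discount factor 1/(1+y/m)^(m*t), PV):
  t = 1.0000: CF_t = 7.400000, DF = 0.959693, PV = 7.101727
  t = 2.0000: CF_t = 7.400000, DF = 0.921010, PV = 6.815477
  t = 3.0000: CF_t = 7.400000, DF = 0.883887, PV = 6.540765
  t = 4.0000: CF_t = 7.400000, DF = 0.848260, PV = 6.277126
  t = 5.0000: CF_t = 7.400000, DF = 0.814069, PV = 6.024113
  t = 6.0000: CF_t = 7.400000, DF = 0.781257, PV = 5.781299
  t = 7.0000: CF_t = 7.400000, DF = 0.749766, PV = 5.548271
  t = 8.0000: CF_t = 7.400000, DF = 0.719545, PV = 5.324637
  t = 9.0000: CF_t = 7.400000, DF = 0.690543, PV = 5.110016
  t = 10.0000: CF_t = 107.400000, DF = 0.662709, PV = 71.174937
Price P = sum_t PV_t = 125.698369
Macaulay numerator sum_t t * PV_t:
  t * PV_t at t = 1.0000: 7.101727
  t * PV_t at t = 2.0000: 13.630955
  t * PV_t at t = 3.0000: 19.622296
  t * PV_t at t = 4.0000: 25.108504
  t * PV_t at t = 5.0000: 30.120566
  t * PV_t at t = 6.0000: 34.687792
  t * PV_t at t = 7.0000: 38.837899
  t * PV_t at t = 8.0000: 42.597092
  t * PV_t at t = 9.0000: 45.990143
  t * PV_t at t = 10.0000: 711.749371
Macaulay duration D = (sum_t t * PV_t) / P = 969.446345 / 125.698369 = 7.712482


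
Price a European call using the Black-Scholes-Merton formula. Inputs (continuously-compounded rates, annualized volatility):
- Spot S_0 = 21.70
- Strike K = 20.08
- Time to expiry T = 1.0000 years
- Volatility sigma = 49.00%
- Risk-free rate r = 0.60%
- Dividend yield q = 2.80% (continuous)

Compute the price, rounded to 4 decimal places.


Answer: Price = 4.5690

Derivation:
d1 = (ln(S/K) + (r - q + 0.5*sigma^2) * T) / (sigma * sqrt(T)) = 0.35844483
d2 = d1 - sigma * sqrt(T) = -0.13155517
exp(-rT) = 0.99401796; exp(-qT) = 0.97238837
C = S_0 * exp(-qT) * N(d1) - K * exp(-rT) * N(d2)
N(d1) = 0.63999478; N(d2) = 0.44766807
C = 21.7000 * 0.97238837 * 0.63999478 - 20.0800 * 0.99401796 * 0.44766807 = 4.5690


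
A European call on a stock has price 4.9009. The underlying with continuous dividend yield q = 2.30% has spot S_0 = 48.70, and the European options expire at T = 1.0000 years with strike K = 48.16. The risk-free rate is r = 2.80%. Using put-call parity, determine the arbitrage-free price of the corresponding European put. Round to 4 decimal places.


Put-call parity: C - P = S_0 * exp(-qT) - K * exp(-rT).
S_0 * exp(-qT) = 48.7000 * 0.97726248 = 47.59268296
K * exp(-rT) = 48.1600 * 0.97238837 = 46.83022375
P = C - S*exp(-qT) + K*exp(-rT)
P = 4.9009 - 47.59268296 + 46.83022375 = 4.1384

Answer: Put price = 4.1384


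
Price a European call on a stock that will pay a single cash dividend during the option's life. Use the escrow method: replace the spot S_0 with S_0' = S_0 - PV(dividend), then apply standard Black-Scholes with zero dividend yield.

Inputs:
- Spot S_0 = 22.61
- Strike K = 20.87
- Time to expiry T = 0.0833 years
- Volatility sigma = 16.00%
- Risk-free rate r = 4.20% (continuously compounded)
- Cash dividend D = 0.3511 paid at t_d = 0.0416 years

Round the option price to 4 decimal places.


Answer: Price = 1.4935

Derivation:
PV(D) = D * exp(-r * t_d) = 0.3511 * 0.99825433 = 0.35048709
S_0' = S_0 - PV(D) = 22.6100 - 0.35048709 = 22.25951291
d1 = (ln(S_0'/K) + (r + sigma^2/2)*T) / (sigma*sqrt(T)) = 1.49466006
d2 = d1 - sigma*sqrt(T) = 1.44848128
exp(-rT) = 0.99650751
N(d1) = 0.93249841; N(d2) = 0.92625875
C = S_0' * N(d1) - K * exp(-rT) * N(d2) = 22.25951291 * 0.93249841 - 20.8700 * 0.99650751 * 0.92625875 = 1.4935


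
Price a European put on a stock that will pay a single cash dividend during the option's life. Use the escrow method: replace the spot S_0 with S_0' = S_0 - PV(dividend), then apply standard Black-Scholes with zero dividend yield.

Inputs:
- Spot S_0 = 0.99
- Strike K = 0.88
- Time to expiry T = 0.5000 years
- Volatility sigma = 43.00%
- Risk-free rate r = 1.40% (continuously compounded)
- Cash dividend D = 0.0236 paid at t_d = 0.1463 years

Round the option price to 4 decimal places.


PV(D) = D * exp(-r * t_d) = 0.0236 * 0.99795390 = 0.02355171
S_0' = S_0 - PV(D) = 0.9900 - 0.02355171 = 0.96644829
d1 = (ln(S_0'/K) + (r + sigma^2/2)*T) / (sigma*sqrt(T)) = 0.48323640
d2 = d1 - sigma*sqrt(T) = 0.17918048
exp(-rT) = 0.99302444
N(-d1) = 0.31446395; N(-d2) = 0.42889799
P = K * exp(-rT) * N(-d2) - S_0' * N(-d1) = 0.8800 * 0.99302444 * 0.42889799 - 0.96644829 * 0.31446395 = 0.0709

Answer: Price = 0.0709


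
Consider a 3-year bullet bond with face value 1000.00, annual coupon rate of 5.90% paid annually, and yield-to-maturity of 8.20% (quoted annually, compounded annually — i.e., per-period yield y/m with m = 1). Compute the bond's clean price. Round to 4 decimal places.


Coupon per period c = face * coupon_rate / m = 59.000000
Periods per year m = 1; per-period yield y/m = 0.082000
Number of cashflows N = 3
Cashflows (t years, CF_t, discount factor 1/(1+y/m)^(m*t), PV):
  t = 1.0000: CF_t = 59.000000, DF = 0.924214, PV = 54.528651
  t = 2.0000: CF_t = 59.000000, DF = 0.854172, PV = 50.396165
  t = 3.0000: CF_t = 1059.000000, DF = 0.789438, PV = 836.015208
Price P = sum_t PV_t = 940.940024

Answer: Price = 940.9400


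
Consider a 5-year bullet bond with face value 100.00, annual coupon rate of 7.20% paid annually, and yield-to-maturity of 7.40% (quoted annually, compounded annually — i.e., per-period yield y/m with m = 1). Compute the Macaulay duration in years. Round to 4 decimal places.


Coupon per period c = face * coupon_rate / m = 7.200000
Periods per year m = 1; per-period yield y/m = 0.074000
Number of cashflows N = 5
Cashflows (t years, CF_t, discount factor 1/(1+y/m)^(m*t), PV):
  t = 1.0000: CF_t = 7.200000, DF = 0.931099, PV = 6.703911
  t = 2.0000: CF_t = 7.200000, DF = 0.866945, PV = 6.242002
  t = 3.0000: CF_t = 7.200000, DF = 0.807211, PV = 5.811920
  t = 4.0000: CF_t = 7.200000, DF = 0.751593, PV = 5.411471
  t = 5.0000: CF_t = 107.200000, DF = 0.699808, PV = 75.019364
Price P = sum_t PV_t = 99.188669
Macaulay numerator sum_t t * PV_t:
  t * PV_t at t = 1.0000: 6.703911
  t * PV_t at t = 2.0000: 12.484005
  t * PV_t at t = 3.0000: 17.435761
  t * PV_t at t = 4.0000: 21.645886
  t * PV_t at t = 5.0000: 375.096820
Macaulay duration D = (sum_t t * PV_t) / P = 433.366383 / 99.188669 = 4.369112

Answer: Macaulay duration = 4.3691 years


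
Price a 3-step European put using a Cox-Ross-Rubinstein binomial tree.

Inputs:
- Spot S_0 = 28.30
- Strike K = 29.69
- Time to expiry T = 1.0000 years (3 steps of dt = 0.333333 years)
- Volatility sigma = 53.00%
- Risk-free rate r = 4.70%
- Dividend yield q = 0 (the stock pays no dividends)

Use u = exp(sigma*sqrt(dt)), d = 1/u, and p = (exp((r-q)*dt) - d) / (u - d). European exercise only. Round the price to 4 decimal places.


dt = T/N = 0.333333
u = exp(sigma*sqrt(dt)) = 1.357976; d = 1/u = 0.736390
p = (exp((r-q)*dt) - d) / (u - d) = 0.449495
Discount per step: exp(-r*dt) = 0.984455
Stock lattice S(k, i) with i counting down-moves:
  k=0: S(0,0) = 28.3000
  k=1: S(1,0) = 38.4307; S(1,1) = 20.8398
  k=2: S(2,0) = 52.1880; S(2,1) = 28.3000; S(2,2) = 15.3462
  k=3: S(3,0) = 70.8701; S(3,1) = 38.4307; S(3,2) = 20.8398; S(3,3) = 11.3008
Terminal payoffs V(N, i) = max(K - S_T, 0):
  V(3,0) = 0.000000; V(3,1) = 0.000000; V(3,2) = 8.850168; V(3,3) = 18.389185
Backward induction: V(k, i) = exp(-r*dt) * [p * V(k+1, i) + (1-p) * V(k+1, i+1)].
  V(2,0) = exp(-r*dt) * [p*0.000000 + (1-p)*0.000000] = 0.000000
  V(2,1) = exp(-r*dt) * [p*0.000000 + (1-p)*8.850168] = 4.796325
  V(2,2) = exp(-r*dt) * [p*8.850168 + (1-p)*18.389185] = 13.882241
  V(1,0) = exp(-r*dt) * [p*0.000000 + (1-p)*4.796325] = 2.599356
  V(1,1) = exp(-r*dt) * [p*4.796325 + (1-p)*13.882241] = 9.645857
  V(0,0) = exp(-r*dt) * [p*2.599356 + (1-p)*9.645857] = 6.377783

Answer: Price = V(0,0) = 6.3778


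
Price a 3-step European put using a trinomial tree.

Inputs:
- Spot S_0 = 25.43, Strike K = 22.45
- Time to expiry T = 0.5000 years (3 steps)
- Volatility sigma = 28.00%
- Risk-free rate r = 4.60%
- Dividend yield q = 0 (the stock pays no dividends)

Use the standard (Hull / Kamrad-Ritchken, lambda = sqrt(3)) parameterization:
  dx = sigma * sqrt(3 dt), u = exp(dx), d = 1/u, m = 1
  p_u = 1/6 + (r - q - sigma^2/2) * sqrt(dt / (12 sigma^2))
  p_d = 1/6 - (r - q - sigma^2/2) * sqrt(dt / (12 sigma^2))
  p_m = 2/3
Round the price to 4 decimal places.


dt = T/N = 0.166667; dx = sigma*sqrt(3*dt) = 0.197990
u = exp(dx) = 1.218950; d = 1/u = 0.820378
p_u = 0.169529, p_m = 0.666667, p_d = 0.163805
Discount per step: exp(-r*dt) = 0.992363
Stock lattice S(k, j) with j the centered position index:
  k=0: S(0,+0) = 25.4300
  k=1: S(1,-1) = 20.8622; S(1,+0) = 25.4300; S(1,+1) = 30.9979
  k=2: S(2,-2) = 17.1149; S(2,-1) = 20.8622; S(2,+0) = 25.4300; S(2,+1) = 30.9979; S(2,+2) = 37.7849
  k=3: S(3,-3) = 14.0407; S(3,-2) = 17.1149; S(3,-1) = 20.8622; S(3,+0) = 25.4300; S(3,+1) = 30.9979; S(3,+2) = 37.7849; S(3,+3) = 46.0579
Terminal payoffs V(N, j) = max(K - S_T, 0):
  V(3,-3) = 8.409305; V(3,-2) = 5.335094; V(3,-1) = 1.587784; V(3,+0) = 0.000000; V(3,+1) = 0.000000; V(3,+2) = 0.000000; V(3,+3) = 0.000000
Backward induction: V(k, j) = exp(-r*dt) * [p_u * V(k+1, j+1) + p_m * V(k+1, j) + p_d * V(k+1, j-1)]
  V(2,-2) = exp(-r*dt) * [p_u*1.587784 + p_m*5.335094 + p_d*8.409305] = 5.163647
  V(2,-1) = exp(-r*dt) * [p_u*0.000000 + p_m*1.587784 + p_d*5.335094] = 1.917677
  V(2,+0) = exp(-r*dt) * [p_u*0.000000 + p_m*0.000000 + p_d*1.587784] = 0.258100
  V(2,+1) = exp(-r*dt) * [p_u*0.000000 + p_m*0.000000 + p_d*0.000000] = 0.000000
  V(2,+2) = exp(-r*dt) * [p_u*0.000000 + p_m*0.000000 + p_d*0.000000] = 0.000000
  V(1,-1) = exp(-r*dt) * [p_u*0.258100 + p_m*1.917677 + p_d*5.163647] = 2.151477
  V(1,+0) = exp(-r*dt) * [p_u*0.000000 + p_m*0.258100 + p_d*1.917677] = 0.482478
  V(1,+1) = exp(-r*dt) * [p_u*0.000000 + p_m*0.000000 + p_d*0.258100] = 0.041955
  V(0,+0) = exp(-r*dt) * [p_u*0.041955 + p_m*0.482478 + p_d*2.151477] = 0.675984

Answer: Price = V(0,0) = 0.6760


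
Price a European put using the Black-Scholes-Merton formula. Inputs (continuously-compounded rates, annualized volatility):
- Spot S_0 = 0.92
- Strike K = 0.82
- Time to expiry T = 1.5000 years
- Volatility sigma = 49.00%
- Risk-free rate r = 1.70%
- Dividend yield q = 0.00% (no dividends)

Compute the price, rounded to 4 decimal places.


Answer: Price = 0.1478

Derivation:
d1 = (ln(S/K) + (r - q + 0.5*sigma^2) * T) / (sigma * sqrt(T)) = 0.53429592
d2 = d1 - sigma * sqrt(T) = -0.06582907
exp(-rT) = 0.97482238; exp(-qT) = 1.00000000
P = K * exp(-rT) * N(-d2) - S_0 * exp(-qT) * N(-d1)
N(-d1) = 0.29656841; N(-d2) = 0.52624304
P = 0.8200 * 0.97482238 * 0.52624304 - 0.9200 * 1.00000000 * 0.29656841 = 0.1478


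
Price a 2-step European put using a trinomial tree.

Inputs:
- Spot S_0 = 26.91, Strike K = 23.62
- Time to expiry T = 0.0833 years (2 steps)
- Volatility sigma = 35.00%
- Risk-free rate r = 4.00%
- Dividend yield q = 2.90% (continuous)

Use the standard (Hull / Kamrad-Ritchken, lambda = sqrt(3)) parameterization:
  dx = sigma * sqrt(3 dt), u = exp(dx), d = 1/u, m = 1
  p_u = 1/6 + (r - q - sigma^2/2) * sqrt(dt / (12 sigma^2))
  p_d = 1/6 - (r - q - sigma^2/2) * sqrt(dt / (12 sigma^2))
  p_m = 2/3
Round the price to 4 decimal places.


dt = T/N = 0.041650; dx = sigma*sqrt(3*dt) = 0.123719
u = exp(dx) = 1.131698; d = 1/u = 0.883628
p_u = 0.158208, p_m = 0.666667, p_d = 0.175125
Discount per step: exp(-r*dt) = 0.998335
Stock lattice S(k, j) with j the centered position index:
  k=0: S(0,+0) = 26.9100
  k=1: S(1,-1) = 23.7784; S(1,+0) = 26.9100; S(1,+1) = 30.4540
  k=2: S(2,-2) = 21.0113; S(2,-1) = 23.7784; S(2,+0) = 26.9100; S(2,+1) = 30.4540; S(2,+2) = 34.4647
Terminal payoffs V(N, j) = max(K - S_T, 0):
  V(2,-2) = 2.608706; V(2,-1) = 0.000000; V(2,+0) = 0.000000; V(2,+1) = 0.000000; V(2,+2) = 0.000000
Backward induction: V(k, j) = exp(-r*dt) * [p_u * V(k+1, j+1) + p_m * V(k+1, j) + p_d * V(k+1, j-1)]
  V(1,-1) = exp(-r*dt) * [p_u*0.000000 + p_m*0.000000 + p_d*2.608706] = 0.456089
  V(1,+0) = exp(-r*dt) * [p_u*0.000000 + p_m*0.000000 + p_d*0.000000] = 0.000000
  V(1,+1) = exp(-r*dt) * [p_u*0.000000 + p_m*0.000000 + p_d*0.000000] = 0.000000
  V(0,+0) = exp(-r*dt) * [p_u*0.000000 + p_m*0.000000 + p_d*0.456089] = 0.079740

Answer: Price = V(0,0) = 0.0797


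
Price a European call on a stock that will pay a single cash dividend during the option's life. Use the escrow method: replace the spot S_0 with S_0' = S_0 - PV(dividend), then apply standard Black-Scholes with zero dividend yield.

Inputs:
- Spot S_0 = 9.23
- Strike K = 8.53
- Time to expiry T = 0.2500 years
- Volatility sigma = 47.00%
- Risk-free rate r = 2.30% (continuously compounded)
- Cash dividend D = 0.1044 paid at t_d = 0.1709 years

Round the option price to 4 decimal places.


PV(D) = D * exp(-r * t_d) = 0.1044 * 0.99607702 = 0.10399044
S_0' = S_0 - PV(D) = 9.2300 - 0.10399044 = 9.12600956
d1 = (ln(S_0'/K) + (r + sigma^2/2)*T) / (sigma*sqrt(T)) = 0.42936880
d2 = d1 - sigma*sqrt(T) = 0.19436880
exp(-rT) = 0.99426650
N(d1) = 0.66617257; N(d2) = 0.57705644
C = S_0' * N(d1) - K * exp(-rT) * N(d2) = 9.12600956 * 0.66617257 - 8.5300 * 0.99426650 * 0.57705644 = 1.1854

Answer: Price = 1.1854


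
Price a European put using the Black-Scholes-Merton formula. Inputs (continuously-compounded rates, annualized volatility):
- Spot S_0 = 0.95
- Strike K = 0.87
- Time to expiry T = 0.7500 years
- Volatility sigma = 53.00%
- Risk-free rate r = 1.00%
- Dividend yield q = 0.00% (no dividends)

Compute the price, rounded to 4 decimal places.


Answer: Price = 0.1248

Derivation:
d1 = (ln(S/K) + (r - q + 0.5*sigma^2) * T) / (sigma * sqrt(T)) = 0.43749266
d2 = d1 - sigma * sqrt(T) = -0.02150080
exp(-rT) = 0.99252805; exp(-qT) = 1.00000000
P = K * exp(-rT) * N(-d2) - S_0 * exp(-qT) * N(-d1)
N(-d1) = 0.33087705; N(-d2) = 0.50857692
P = 0.8700 * 0.99252805 * 0.50857692 - 0.9500 * 1.00000000 * 0.33087705 = 0.1248


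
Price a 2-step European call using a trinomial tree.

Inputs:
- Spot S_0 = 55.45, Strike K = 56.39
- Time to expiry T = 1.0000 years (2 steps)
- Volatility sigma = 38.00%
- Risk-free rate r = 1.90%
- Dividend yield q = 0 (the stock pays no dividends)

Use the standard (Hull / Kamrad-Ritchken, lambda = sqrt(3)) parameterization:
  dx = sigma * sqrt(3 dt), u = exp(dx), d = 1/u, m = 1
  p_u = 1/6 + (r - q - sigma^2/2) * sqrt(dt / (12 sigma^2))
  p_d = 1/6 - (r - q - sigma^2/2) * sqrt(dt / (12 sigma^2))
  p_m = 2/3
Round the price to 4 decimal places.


Answer: Price = V(0,0) = 7.3435

Derivation:
dt = T/N = 0.500000; dx = sigma*sqrt(3*dt) = 0.465403
u = exp(dx) = 1.592656; d = 1/u = 0.627882
p_u = 0.138089, p_m = 0.666667, p_d = 0.195244
Discount per step: exp(-r*dt) = 0.990545
Stock lattice S(k, j) with j the centered position index:
  k=0: S(0,+0) = 55.4500
  k=1: S(1,-1) = 34.8161; S(1,+0) = 55.4500; S(1,+1) = 88.3128
  k=2: S(2,-2) = 21.8604; S(2,-1) = 34.8161; S(2,+0) = 55.4500; S(2,+1) = 88.3128; S(2,+2) = 140.6519
Terminal payoffs V(N, j) = max(S_T - K, 0):
  V(2,-2) = 0.000000; V(2,-1) = 0.000000; V(2,+0) = 0.000000; V(2,+1) = 31.922774; V(2,+2) = 84.261868
Backward induction: V(k, j) = exp(-r*dt) * [p_u * V(k+1, j+1) + p_m * V(k+1, j) + p_d * V(k+1, j-1)]
  V(1,-1) = exp(-r*dt) * [p_u*0.000000 + p_m*0.000000 + p_d*0.000000] = 0.000000
  V(1,+0) = exp(-r*dt) * [p_u*31.922774 + p_m*0.000000 + p_d*0.000000] = 4.366514
  V(1,+1) = exp(-r*dt) * [p_u*84.261868 + p_m*31.922774 + p_d*0.000000] = 32.606275
  V(0,+0) = exp(-r*dt) * [p_u*32.606275 + p_m*4.366514 + p_d*0.000000] = 7.343491


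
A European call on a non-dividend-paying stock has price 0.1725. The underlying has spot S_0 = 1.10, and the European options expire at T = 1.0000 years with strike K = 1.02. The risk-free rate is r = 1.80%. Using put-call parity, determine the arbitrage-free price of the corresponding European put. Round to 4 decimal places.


Put-call parity: C - P = S_0 * exp(-qT) - K * exp(-rT).
S_0 * exp(-qT) = 1.1000 * 1.00000000 = 1.10000000
K * exp(-rT) = 1.0200 * 0.98216103 = 1.00180425
P = C - S*exp(-qT) + K*exp(-rT)
P = 0.1725 - 1.10000000 + 1.00180425 = 0.0743

Answer: Put price = 0.0743


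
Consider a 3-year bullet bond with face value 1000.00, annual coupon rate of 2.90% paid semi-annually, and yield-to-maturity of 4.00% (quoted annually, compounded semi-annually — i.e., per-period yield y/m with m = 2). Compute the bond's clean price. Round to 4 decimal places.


Answer: Price = 969.1921

Derivation:
Coupon per period c = face * coupon_rate / m = 14.500000
Periods per year m = 2; per-period yield y/m = 0.020000
Number of cashflows N = 6
Cashflows (t years, CF_t, discount factor 1/(1+y/m)^(m*t), PV):
  t = 0.5000: CF_t = 14.500000, DF = 0.980392, PV = 14.215686
  t = 1.0000: CF_t = 14.500000, DF = 0.961169, PV = 13.936947
  t = 1.5000: CF_t = 14.500000, DF = 0.942322, PV = 13.663674
  t = 2.0000: CF_t = 14.500000, DF = 0.923845, PV = 13.395759
  t = 2.5000: CF_t = 14.500000, DF = 0.905731, PV = 13.133097
  t = 3.0000: CF_t = 1014.500000, DF = 0.887971, PV = 900.846967
Price P = sum_t PV_t = 969.192130


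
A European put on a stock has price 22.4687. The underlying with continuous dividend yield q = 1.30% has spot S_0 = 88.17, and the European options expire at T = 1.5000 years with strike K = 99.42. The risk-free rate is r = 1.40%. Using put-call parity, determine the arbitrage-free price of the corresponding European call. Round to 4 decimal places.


Put-call parity: C - P = S_0 * exp(-qT) - K * exp(-rT).
S_0 * exp(-qT) = 88.1700 * 0.98068890 = 86.46733989
K * exp(-rT) = 99.4200 * 0.97921896 = 97.35394946
C = P + S*exp(-qT) - K*exp(-rT)
C = 22.4687 + 86.46733989 - 97.35394946 = 11.5821

Answer: Call price = 11.5821


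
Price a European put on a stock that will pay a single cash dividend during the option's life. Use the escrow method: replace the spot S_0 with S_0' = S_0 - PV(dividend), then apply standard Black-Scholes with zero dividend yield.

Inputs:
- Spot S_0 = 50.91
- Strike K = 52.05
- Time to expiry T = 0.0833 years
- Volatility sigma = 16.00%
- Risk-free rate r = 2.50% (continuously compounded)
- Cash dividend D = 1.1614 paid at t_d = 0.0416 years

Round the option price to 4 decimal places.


PV(D) = D * exp(-r * t_d) = 1.1614 * 0.99896054 = 1.16019277
S_0' = S_0 - PV(D) = 50.9100 - 1.16019277 = 49.74980723
d1 = (ln(S_0'/K) + (r + sigma^2/2)*T) / (sigma*sqrt(T)) = -0.91057978
d2 = d1 - sigma*sqrt(T) = -0.95675857
exp(-rT) = 0.99791967
N(-d1) = 0.81874159; N(-d2) = 0.83065544
P = K * exp(-rT) * N(-d2) - S_0' * N(-d1) = 52.0500 * 0.99791967 * 0.83065544 - 49.74980723 * 0.81874159 = 2.4134

Answer: Price = 2.4134


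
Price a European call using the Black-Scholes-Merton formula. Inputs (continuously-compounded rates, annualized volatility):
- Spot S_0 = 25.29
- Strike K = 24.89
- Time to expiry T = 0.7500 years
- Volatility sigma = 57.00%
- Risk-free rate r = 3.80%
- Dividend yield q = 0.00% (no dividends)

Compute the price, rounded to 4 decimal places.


Answer: Price = 5.3919

Derivation:
d1 = (ln(S/K) + (r - q + 0.5*sigma^2) * T) / (sigma * sqrt(T)) = 0.33684933
d2 = d1 - sigma * sqrt(T) = -0.15678515
exp(-rT) = 0.97190229; exp(-qT) = 1.00000000
C = S_0 * exp(-qT) * N(d1) - K * exp(-rT) * N(d2)
N(d1) = 0.63188476; N(d2) = 0.43770709
C = 25.2900 * 1.00000000 * 0.63188476 - 24.8900 * 0.97190229 * 0.43770709 = 5.3919


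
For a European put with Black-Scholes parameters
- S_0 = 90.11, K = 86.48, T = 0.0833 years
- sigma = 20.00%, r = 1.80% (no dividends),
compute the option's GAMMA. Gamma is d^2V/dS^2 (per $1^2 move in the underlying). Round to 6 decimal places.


Answer: Gamma = 0.057146

Derivation:
d1 = 0.7671639663; d2 = 0.7094404876
phi(d1) = 0.2972419549; exp(-qT) = 1.0000000000; exp(-rT) = 0.9985017235
Gamma = exp(-qT) * phi(d1) / (S * sigma * sqrt(T)) = 1.0000000000 * 0.2972419549 / (90.1100 * 0.2000 * 0.2886173938) = 0.057146


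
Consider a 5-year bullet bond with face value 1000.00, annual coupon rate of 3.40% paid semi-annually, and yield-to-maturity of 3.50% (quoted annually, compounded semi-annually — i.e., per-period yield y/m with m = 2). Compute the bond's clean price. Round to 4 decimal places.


Coupon per period c = face * coupon_rate / m = 17.000000
Periods per year m = 2; per-period yield y/m = 0.017500
Number of cashflows N = 10
Cashflows (t years, CF_t, discount factor 1/(1+y/m)^(m*t), PV):
  t = 0.5000: CF_t = 17.000000, DF = 0.982801, PV = 16.707617
  t = 1.0000: CF_t = 17.000000, DF = 0.965898, PV = 16.420262
  t = 1.5000: CF_t = 17.000000, DF = 0.949285, PV = 16.137850
  t = 2.0000: CF_t = 17.000000, DF = 0.932959, PV = 15.860295
  t = 2.5000: CF_t = 17.000000, DF = 0.916913, PV = 15.587513
  t = 3.0000: CF_t = 17.000000, DF = 0.901143, PV = 15.319423
  t = 3.5000: CF_t = 17.000000, DF = 0.885644, PV = 15.055944
  t = 4.0000: CF_t = 17.000000, DF = 0.870412, PV = 14.796997
  t = 4.5000: CF_t = 17.000000, DF = 0.855441, PV = 14.542503
  t = 5.0000: CF_t = 1017.000000, DF = 0.840729, PV = 855.020985
Price P = sum_t PV_t = 995.449389

Answer: Price = 995.4494


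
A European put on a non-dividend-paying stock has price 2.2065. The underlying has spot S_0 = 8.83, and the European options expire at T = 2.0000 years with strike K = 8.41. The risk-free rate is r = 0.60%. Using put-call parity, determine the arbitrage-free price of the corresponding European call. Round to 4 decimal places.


Put-call parity: C - P = S_0 * exp(-qT) - K * exp(-rT).
S_0 * exp(-qT) = 8.8300 * 1.00000000 = 8.83000000
K * exp(-rT) = 8.4100 * 0.98807171 = 8.30968311
C = P + S*exp(-qT) - K*exp(-rT)
C = 2.2065 + 8.83000000 - 8.30968311 = 2.7268

Answer: Call price = 2.7268


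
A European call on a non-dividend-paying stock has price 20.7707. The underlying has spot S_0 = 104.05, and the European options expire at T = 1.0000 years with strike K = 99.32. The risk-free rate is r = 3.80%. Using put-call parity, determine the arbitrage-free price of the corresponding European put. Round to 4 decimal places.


Answer: Put price = 12.3373

Derivation:
Put-call parity: C - P = S_0 * exp(-qT) - K * exp(-rT).
S_0 * exp(-qT) = 104.0500 * 1.00000000 = 104.05000000
K * exp(-rT) = 99.3200 * 0.96271294 = 95.61664929
P = C - S*exp(-qT) + K*exp(-rT)
P = 20.7707 - 104.05000000 + 95.61664929 = 12.3373


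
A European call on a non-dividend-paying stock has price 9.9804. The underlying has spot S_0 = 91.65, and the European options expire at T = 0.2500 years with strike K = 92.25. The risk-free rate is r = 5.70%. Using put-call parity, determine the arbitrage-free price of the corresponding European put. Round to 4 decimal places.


Answer: Put price = 9.2752

Derivation:
Put-call parity: C - P = S_0 * exp(-qT) - K * exp(-rT).
S_0 * exp(-qT) = 91.6500 * 1.00000000 = 91.65000000
K * exp(-rT) = 92.2500 * 0.98585105 = 90.94475943
P = C - S*exp(-qT) + K*exp(-rT)
P = 9.9804 - 91.65000000 + 90.94475943 = 9.2752


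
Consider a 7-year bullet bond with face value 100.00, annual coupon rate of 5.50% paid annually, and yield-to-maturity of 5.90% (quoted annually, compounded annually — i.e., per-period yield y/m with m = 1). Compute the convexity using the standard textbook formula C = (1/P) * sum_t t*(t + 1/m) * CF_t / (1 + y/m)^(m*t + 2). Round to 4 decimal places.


Coupon per period c = face * coupon_rate / m = 5.500000
Periods per year m = 1; per-period yield y/m = 0.059000
Number of cashflows N = 7
Cashflows (t years, CF_t, discount factor 1/(1+y/m)^(m*t), PV):
  t = 1.0000: CF_t = 5.500000, DF = 0.944287, PV = 5.193579
  t = 2.0000: CF_t = 5.500000, DF = 0.891678, PV = 4.904229
  t = 3.0000: CF_t = 5.500000, DF = 0.842000, PV = 4.631000
  t = 4.0000: CF_t = 5.500000, DF = 0.795090, PV = 4.372994
  t = 5.0000: CF_t = 5.500000, DF = 0.750793, PV = 4.129361
  t = 6.0000: CF_t = 5.500000, DF = 0.708964, PV = 3.899303
  t = 7.0000: CF_t = 105.500000, DF = 0.669466, PV = 70.628623
Price P = sum_t PV_t = 97.759089
Convexity numerator sum_t t*(t + 1/m) * CF_t / (1+y/m)^(m*t + 2):
  t = 1.0000: term = 9.262001
  t = 2.0000: term = 26.237962
  t = 3.0000: term = 49.552336
  t = 4.0000: term = 77.986050
  t = 5.0000: term = 110.461827
  t = 6.0000: term = 146.030744
  t = 7.0000: term = 3526.767627
Convexity = (1/P) * sum = 3946.298548 / 97.759089 = 40.367587

Answer: Convexity = 40.3676


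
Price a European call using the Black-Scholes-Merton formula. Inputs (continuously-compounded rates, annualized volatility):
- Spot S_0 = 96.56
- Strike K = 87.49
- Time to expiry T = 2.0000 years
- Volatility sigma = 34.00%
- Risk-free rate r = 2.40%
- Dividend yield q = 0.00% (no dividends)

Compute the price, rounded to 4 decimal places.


d1 = (ln(S/K) + (r - q + 0.5*sigma^2) * T) / (sigma * sqrt(T)) = 0.54538746
d2 = d1 - sigma * sqrt(T) = 0.06455485
exp(-rT) = 0.95313379; exp(-qT) = 1.00000000
C = S_0 * exp(-qT) * N(d1) - K * exp(-rT) * N(d2)
N(d1) = 0.70725647; N(d2) = 0.52573578
C = 96.5600 * 1.00000000 * 0.70725647 - 87.4900 * 0.95313379 * 0.52573578 = 24.4517

Answer: Price = 24.4517


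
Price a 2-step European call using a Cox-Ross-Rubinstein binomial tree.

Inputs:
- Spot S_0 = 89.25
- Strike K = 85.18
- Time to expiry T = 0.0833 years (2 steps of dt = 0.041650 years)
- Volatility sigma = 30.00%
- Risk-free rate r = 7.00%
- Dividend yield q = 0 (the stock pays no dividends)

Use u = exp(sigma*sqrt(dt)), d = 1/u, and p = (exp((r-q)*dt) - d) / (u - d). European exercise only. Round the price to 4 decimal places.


Answer: Price = V(0,0) = 6.0580

Derivation:
dt = T/N = 0.041650
u = exp(sigma*sqrt(dt)) = 1.063138; d = 1/u = 0.940612
p = (exp((r-q)*dt) - d) / (u - d) = 0.508528
Discount per step: exp(-r*dt) = 0.997089
Stock lattice S(k, i) with i counting down-moves:
  k=0: S(0,0) = 89.2500
  k=1: S(1,0) = 94.8851; S(1,1) = 83.9496
  k=2: S(2,0) = 100.8759; S(2,1) = 89.2500; S(2,2) = 78.9640
Terminal payoffs V(N, i) = max(S_T - K, 0):
  V(2,0) = 15.695937; V(2,1) = 4.070000; V(2,2) = 0.000000
Backward induction: V(k, i) = exp(-r*dt) * [p * V(k+1, i) + (1-p) * V(k+1, i+1)].
  V(1,0) = exp(-r*dt) * [p*15.695937 + (1-p)*4.070000] = 9.953055
  V(1,1) = exp(-r*dt) * [p*4.070000 + (1-p)*0.000000] = 2.063684
  V(0,0) = exp(-r*dt) * [p*9.953055 + (1-p)*2.063684] = 6.057963


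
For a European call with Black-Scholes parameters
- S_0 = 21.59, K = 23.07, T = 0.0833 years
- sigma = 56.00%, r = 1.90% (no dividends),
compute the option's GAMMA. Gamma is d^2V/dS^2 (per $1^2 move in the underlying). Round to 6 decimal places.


Answer: Gamma = 0.108634

Derivation:
d1 = -0.3196191862; d2 = -0.4812449267
phi(d1) = 0.3790766903; exp(-qT) = 1.0000000000; exp(-rT) = 0.9984185518
Gamma = exp(-qT) * phi(d1) / (S * sigma * sqrt(T)) = 1.0000000000 * 0.3790766903 / (21.5900 * 0.5600 * 0.2886173938) = 0.108634


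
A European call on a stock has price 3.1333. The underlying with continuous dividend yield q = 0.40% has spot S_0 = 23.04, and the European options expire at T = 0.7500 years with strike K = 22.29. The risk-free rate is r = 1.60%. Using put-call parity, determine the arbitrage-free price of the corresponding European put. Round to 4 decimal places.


Answer: Put price = 2.1864

Derivation:
Put-call parity: C - P = S_0 * exp(-qT) - K * exp(-rT).
S_0 * exp(-qT) = 23.0400 * 0.99700450 = 22.97098358
K * exp(-rT) = 22.2900 * 0.98807171 = 22.02411848
P = C - S*exp(-qT) + K*exp(-rT)
P = 3.1333 - 22.97098358 + 22.02411848 = 2.1864


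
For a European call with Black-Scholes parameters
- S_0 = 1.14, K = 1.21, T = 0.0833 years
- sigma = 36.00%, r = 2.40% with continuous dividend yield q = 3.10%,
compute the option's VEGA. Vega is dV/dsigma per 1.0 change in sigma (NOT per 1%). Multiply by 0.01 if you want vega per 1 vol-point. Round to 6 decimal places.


d1 = -0.5272008161; d2 = -0.6311030779
phi(d1) = 0.3471810478; exp(-qT) = 0.9974210313; exp(-rT) = 0.9980027971
Vega = S * exp(-qT) * phi(d1) * sqrt(T) = 1.1400 * 0.9974210313 * 0.3471810478 * 0.2886173938 = 0.113936

Answer: Vega = 0.113936


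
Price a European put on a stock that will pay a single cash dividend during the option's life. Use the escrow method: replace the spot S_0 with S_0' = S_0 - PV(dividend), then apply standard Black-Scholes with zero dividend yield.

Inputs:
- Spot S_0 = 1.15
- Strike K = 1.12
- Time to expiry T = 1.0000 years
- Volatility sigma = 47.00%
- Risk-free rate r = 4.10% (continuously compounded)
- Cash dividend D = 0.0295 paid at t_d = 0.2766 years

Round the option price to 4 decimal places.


Answer: Price = 0.1819

Derivation:
PV(D) = D * exp(-r * t_d) = 0.0295 * 0.98872346 = 0.02916734
S_0' = S_0 - PV(D) = 1.1500 - 0.02916734 = 1.12083266
d1 = (ln(S_0'/K) + (r + sigma^2/2)*T) / (sigma*sqrt(T)) = 0.32381525
d2 = d1 - sigma*sqrt(T) = -0.14618475
exp(-rT) = 0.95982913
N(-d1) = 0.37303895; N(-d2) = 0.55811223
P = K * exp(-rT) * N(-d2) - S_0' * N(-d1) = 1.1200 * 0.95982913 * 0.55811223 - 1.12083266 * 0.37303895 = 0.1819


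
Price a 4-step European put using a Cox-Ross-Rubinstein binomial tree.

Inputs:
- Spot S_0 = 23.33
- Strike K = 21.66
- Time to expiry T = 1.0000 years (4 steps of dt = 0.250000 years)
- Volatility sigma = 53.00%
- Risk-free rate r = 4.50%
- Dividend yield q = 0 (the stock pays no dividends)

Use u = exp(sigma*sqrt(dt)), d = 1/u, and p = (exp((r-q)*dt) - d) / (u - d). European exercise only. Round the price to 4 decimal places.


dt = T/N = 0.250000
u = exp(sigma*sqrt(dt)) = 1.303431; d = 1/u = 0.767206
p = (exp((r-q)*dt) - d) / (u - d) = 0.455233
Discount per step: exp(-r*dt) = 0.988813
Stock lattice S(k, i) with i counting down-moves:
  k=0: S(0,0) = 23.3300
  k=1: S(1,0) = 30.4090; S(1,1) = 17.8989
  k=2: S(2,0) = 39.6361; S(2,1) = 23.3300; S(2,2) = 13.7322
  k=3: S(3,0) = 51.6629; S(3,1) = 30.4090; S(3,2) = 17.8989; S(3,3) = 10.5354
  k=4: S(4,0) = 67.3390; S(4,1) = 39.6361; S(4,2) = 23.3300; S(4,3) = 13.7322; S(4,4) = 8.0828
Terminal payoffs V(N, i) = max(K - S_T, 0):
  V(4,0) = 0.000000; V(4,1) = 0.000000; V(4,2) = 0.000000; V(4,3) = 7.927846; V(4,4) = 13.577186
Backward induction: V(k, i) = exp(-r*dt) * [p * V(k+1, i) + (1-p) * V(k+1, i+1)].
  V(3,0) = exp(-r*dt) * [p*0.000000 + (1-p)*0.000000] = 0.000000
  V(3,1) = exp(-r*dt) * [p*0.000000 + (1-p)*0.000000] = 0.000000
  V(3,2) = exp(-r*dt) * [p*0.000000 + (1-p)*7.927846] = 4.270511
  V(3,3) = exp(-r*dt) * [p*7.927846 + (1-p)*13.577186] = 10.882300
  V(2,0) = exp(-r*dt) * [p*0.000000 + (1-p)*0.000000] = 0.000000
  V(2,1) = exp(-r*dt) * [p*0.000000 + (1-p)*4.270511] = 2.300406
  V(2,2) = exp(-r*dt) * [p*4.270511 + (1-p)*10.882300] = 7.784324
  V(1,0) = exp(-r*dt) * [p*0.000000 + (1-p)*2.300406] = 1.239165
  V(1,1) = exp(-r*dt) * [p*2.300406 + (1-p)*7.784324] = 5.228706
  V(0,0) = exp(-r*dt) * [p*1.239165 + (1-p)*5.228706] = 3.374358

Answer: Price = V(0,0) = 3.3744


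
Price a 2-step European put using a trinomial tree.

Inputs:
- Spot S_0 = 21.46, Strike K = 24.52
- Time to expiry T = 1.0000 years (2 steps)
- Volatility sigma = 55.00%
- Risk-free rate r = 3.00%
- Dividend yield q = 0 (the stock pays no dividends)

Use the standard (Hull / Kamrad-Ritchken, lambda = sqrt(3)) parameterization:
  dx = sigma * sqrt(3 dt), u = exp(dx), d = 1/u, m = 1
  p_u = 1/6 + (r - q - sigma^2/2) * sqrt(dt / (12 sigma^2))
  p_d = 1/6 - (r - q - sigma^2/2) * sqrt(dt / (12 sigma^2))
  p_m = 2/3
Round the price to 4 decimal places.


Answer: Price = V(0,0) = 6.0151

Derivation:
dt = T/N = 0.500000; dx = sigma*sqrt(3*dt) = 0.673610
u = exp(dx) = 1.961304; d = 1/u = 0.509865
p_u = 0.121667, p_m = 0.666667, p_d = 0.211667
Discount per step: exp(-r*dt) = 0.985112
Stock lattice S(k, j) with j the centered position index:
  k=0: S(0,+0) = 21.4600
  k=1: S(1,-1) = 10.9417; S(1,+0) = 21.4600; S(1,+1) = 42.0896
  k=2: S(2,-2) = 5.5788; S(2,-1) = 10.9417; S(2,+0) = 21.4600; S(2,+1) = 42.0896; S(2,+2) = 82.5505
Terminal payoffs V(N, j) = max(K - S_T, 0):
  V(2,-2) = 18.941213; V(2,-1) = 13.578301; V(2,+0) = 3.060000; V(2,+1) = 0.000000; V(2,+2) = 0.000000
Backward induction: V(k, j) = exp(-r*dt) * [p_u * V(k+1, j+1) + p_m * V(k+1, j) + p_d * V(k+1, j-1)]
  V(1,-1) = exp(-r*dt) * [p_u*3.060000 + p_m*13.578301 + p_d*18.941213] = 13.233724
  V(1,+0) = exp(-r*dt) * [p_u*0.000000 + p_m*3.060000 + p_d*13.578301] = 4.840914
  V(1,+1) = exp(-r*dt) * [p_u*0.000000 + p_m*0.000000 + p_d*3.060000] = 0.638057
  V(0,+0) = exp(-r*dt) * [p_u*0.638057 + p_m*4.840914 + p_d*13.233724] = 6.015139


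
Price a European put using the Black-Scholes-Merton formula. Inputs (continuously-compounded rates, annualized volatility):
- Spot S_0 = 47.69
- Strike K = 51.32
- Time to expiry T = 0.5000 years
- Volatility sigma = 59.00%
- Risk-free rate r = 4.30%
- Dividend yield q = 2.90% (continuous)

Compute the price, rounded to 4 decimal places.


d1 = (ln(S/K) + (r - q + 0.5*sigma^2) * T) / (sigma * sqrt(T)) = 0.04953629
d2 = d1 - sigma * sqrt(T) = -0.36765671
exp(-rT) = 0.97872948; exp(-qT) = 0.98560462
P = K * exp(-rT) * N(-d2) - S_0 * exp(-qT) * N(-d1)
N(-d1) = 0.48024596; N(-d2) = 0.64343539
P = 51.3200 * 0.97872948 * 0.64343539 - 47.6900 * 0.98560462 * 0.48024596 = 9.7455

Answer: Price = 9.7455


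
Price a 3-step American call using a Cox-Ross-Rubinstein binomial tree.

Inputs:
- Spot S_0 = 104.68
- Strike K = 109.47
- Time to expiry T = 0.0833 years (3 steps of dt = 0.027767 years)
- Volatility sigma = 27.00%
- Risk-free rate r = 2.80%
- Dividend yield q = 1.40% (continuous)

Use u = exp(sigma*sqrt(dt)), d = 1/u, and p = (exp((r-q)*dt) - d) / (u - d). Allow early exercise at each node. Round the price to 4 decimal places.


dt = T/N = 0.027767
u = exp(sigma*sqrt(dt)) = 1.046018; d = 1/u = 0.956006
p = (exp((r-q)*dt) - d) / (u - d) = 0.493074
Discount per step: exp(-r*dt) = 0.999223
Stock lattice S(k, i) with i counting down-moves:
  k=0: S(0,0) = 104.6800
  k=1: S(1,0) = 109.4972; S(1,1) = 100.0747
  k=2: S(2,0) = 114.5361; S(2,1) = 104.6800; S(2,2) = 95.6720
  k=3: S(3,0) = 119.8069; S(3,1) = 109.4972; S(3,2) = 100.0747; S(3,3) = 91.4631
Terminal payoffs V(N, i) = max(S_T - K, 0):
  V(3,0) = 10.336875; V(3,1) = 0.027211; V(3,2) = 0.000000; V(3,3) = 0.000000
Backward induction: V(k, i) = exp(-r*dt) * [p * V(k+1, i) + (1-p) * V(k+1, i+1)]; then take max(V_cont, immediate exercise) for American.
  V(2,0) = exp(-r*dt) * [p*10.336875 + (1-p)*0.027211] = 5.106663; exercise = 5.066102; V(2,0) = max -> 5.106663
  V(2,1) = exp(-r*dt) * [p*0.027211 + (1-p)*0.000000] = 0.013407; exercise = 0.000000; V(2,1) = max -> 0.013407
  V(2,2) = exp(-r*dt) * [p*0.000000 + (1-p)*0.000000] = 0.000000; exercise = 0.000000; V(2,2) = max -> 0.000000
  V(1,0) = exp(-r*dt) * [p*5.106663 + (1-p)*0.013407] = 2.522795; exercise = 0.027211; V(1,0) = max -> 2.522795
  V(1,1) = exp(-r*dt) * [p*0.013407 + (1-p)*0.000000] = 0.006605; exercise = 0.000000; V(1,1) = max -> 0.006605
  V(0,0) = exp(-r*dt) * [p*2.522795 + (1-p)*0.006605] = 1.246303; exercise = 0.000000; V(0,0) = max -> 1.246303

Answer: Price = V(0,0) = 1.2463


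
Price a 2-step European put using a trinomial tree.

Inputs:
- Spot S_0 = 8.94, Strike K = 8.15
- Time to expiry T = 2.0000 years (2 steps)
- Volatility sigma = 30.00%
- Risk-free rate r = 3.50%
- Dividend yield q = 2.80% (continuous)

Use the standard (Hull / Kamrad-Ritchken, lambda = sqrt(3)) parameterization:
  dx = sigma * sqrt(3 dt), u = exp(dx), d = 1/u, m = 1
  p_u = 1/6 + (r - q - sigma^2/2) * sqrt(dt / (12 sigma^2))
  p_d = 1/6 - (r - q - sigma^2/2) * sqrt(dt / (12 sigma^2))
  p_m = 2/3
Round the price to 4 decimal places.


dt = T/N = 1.000000; dx = sigma*sqrt(3*dt) = 0.519615
u = exp(dx) = 1.681381; d = 1/u = 0.594749
p_u = 0.130101, p_m = 0.666667, p_d = 0.203232
Discount per step: exp(-r*dt) = 0.965605
Stock lattice S(k, j) with j the centered position index:
  k=0: S(0,+0) = 8.9400
  k=1: S(1,-1) = 5.3171; S(1,+0) = 8.9400; S(1,+1) = 15.0315
  k=2: S(2,-2) = 3.1623; S(2,-1) = 5.3171; S(2,+0) = 8.9400; S(2,+1) = 15.0315; S(2,+2) = 25.2737
Terminal payoffs V(N, j) = max(K - S_T, 0):
  V(2,-2) = 4.987683; V(2,-1) = 2.832941; V(2,+0) = 0.000000; V(2,+1) = 0.000000; V(2,+2) = 0.000000
Backward induction: V(k, j) = exp(-r*dt) * [p_u * V(k+1, j+1) + p_m * V(k+1, j) + p_d * V(k+1, j-1)]
  V(1,-1) = exp(-r*dt) * [p_u*0.000000 + p_m*2.832941 + p_d*4.987683] = 2.802462
  V(1,+0) = exp(-r*dt) * [p_u*0.000000 + p_m*0.000000 + p_d*2.832941] = 0.555942
  V(1,+1) = exp(-r*dt) * [p_u*0.000000 + p_m*0.000000 + p_d*0.000000] = 0.000000
  V(0,+0) = exp(-r*dt) * [p_u*0.000000 + p_m*0.555942 + p_d*2.802462] = 0.907842

Answer: Price = V(0,0) = 0.9078


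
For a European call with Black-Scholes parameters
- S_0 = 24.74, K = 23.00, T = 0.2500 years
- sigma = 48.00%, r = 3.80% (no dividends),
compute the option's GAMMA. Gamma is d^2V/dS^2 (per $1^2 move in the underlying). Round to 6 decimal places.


d1 = 0.4634464626; d2 = 0.2234464626
phi(d1) = 0.3583196388; exp(-qT) = 1.0000000000; exp(-rT) = 0.9905449824
Gamma = exp(-qT) * phi(d1) / (S * sigma * sqrt(T)) = 1.0000000000 * 0.3583196388 / (24.7400 * 0.4800 * 0.5000000000) = 0.060348

Answer: Gamma = 0.060348


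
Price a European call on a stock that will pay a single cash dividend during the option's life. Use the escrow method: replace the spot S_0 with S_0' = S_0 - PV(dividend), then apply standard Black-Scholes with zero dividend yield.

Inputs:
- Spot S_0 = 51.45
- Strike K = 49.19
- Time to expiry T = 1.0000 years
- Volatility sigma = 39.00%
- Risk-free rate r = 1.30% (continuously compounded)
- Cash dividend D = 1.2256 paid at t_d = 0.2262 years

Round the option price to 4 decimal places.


Answer: Price = 8.5013

Derivation:
PV(D) = D * exp(-r * t_d) = 1.2256 * 0.99706372 = 1.22200129
S_0' = S_0 - PV(D) = 51.4500 - 1.22200129 = 50.22799871
d1 = (ln(S_0'/K) + (r + sigma^2/2)*T) / (sigma*sqrt(T)) = 0.28187760
d2 = d1 - sigma*sqrt(T) = -0.10812240
exp(-rT) = 0.98708414
N(d1) = 0.61098132; N(d2) = 0.45694930
C = S_0' * N(d1) - K * exp(-rT) * N(d2) = 50.22799871 * 0.61098132 - 49.1900 * 0.98708414 * 0.45694930 = 8.5013
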